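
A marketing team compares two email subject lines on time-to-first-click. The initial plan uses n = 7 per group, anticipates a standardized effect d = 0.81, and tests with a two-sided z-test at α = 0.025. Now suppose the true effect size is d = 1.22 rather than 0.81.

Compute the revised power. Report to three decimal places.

With d = 1.22: δ = d·√(n/2) = 1.22 × √(7/2) = 2.2824. Critical value z_{0.0125} = 2.241.
Revised power = Φ(δ − 2.241) + Φ(−δ − 2.241) = Φ(0.041) + Φ(-4.524) = 0.5164 + 0.0000 = 0.5164.

Power ≈ 0.516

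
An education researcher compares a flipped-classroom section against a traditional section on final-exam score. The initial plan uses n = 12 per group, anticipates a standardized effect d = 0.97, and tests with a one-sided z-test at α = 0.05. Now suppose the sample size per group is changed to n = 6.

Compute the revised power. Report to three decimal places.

With n = 6 per group: δ = d·√(n/2) = 0.97 × √(6/2) = 1.6801. Critical value z_{0.05} = 1.645.
Revised power = Φ(δ − 1.645) = Φ(0.035) = 0.5141.

Power ≈ 0.514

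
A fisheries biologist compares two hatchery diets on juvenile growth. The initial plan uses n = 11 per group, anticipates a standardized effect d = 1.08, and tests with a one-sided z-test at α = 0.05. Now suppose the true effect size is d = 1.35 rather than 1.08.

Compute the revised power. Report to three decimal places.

Power ≈ 0.936

With d = 1.35: δ = d·√(n/2) = 1.35 × √(11/2) = 3.1660. Critical value z_{0.05} = 1.645.
Revised power = P(Z > 1.645 − δ) = Φ(1.521) = 0.9359.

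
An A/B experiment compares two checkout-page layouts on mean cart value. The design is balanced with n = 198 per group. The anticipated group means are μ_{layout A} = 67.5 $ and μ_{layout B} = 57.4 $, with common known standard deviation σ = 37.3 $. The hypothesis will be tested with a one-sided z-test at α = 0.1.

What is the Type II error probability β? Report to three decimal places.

Standardized effect: d = |μ_{layout A} − μ_{layout B}| / σ = |67.5 − 57.4| / 37.3 = 0.2708
Noncentrality parameter: δ = d·√(n/2) = 0.2708 × √(198/2) = 2.6942
Critical value for a one-sided test at α = 0.1: z_α = 1.282.
Power = P(Z > 1.282 − δ) = Φ(1.413) = 0.9211.
Type II error: β = 1 − power = 1 − 0.9211 = 0.0789.

β ≈ 0.079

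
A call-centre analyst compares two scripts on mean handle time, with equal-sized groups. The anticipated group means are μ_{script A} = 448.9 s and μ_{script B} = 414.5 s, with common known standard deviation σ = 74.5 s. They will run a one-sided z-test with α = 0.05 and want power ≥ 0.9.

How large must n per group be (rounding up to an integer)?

n = 81 per group

Standardized effect: d = |μ_{script A} − μ_{script B}| / σ = |448.9 − 414.5| / 74.5 = 0.4617
Set Φ(δ − 1.645) = 0.9; then δ − 1.645 = Φ⁻¹(0.9) = 1.282, giving δ = 2.926.
δ = d·√(n/2) ⇒ n = 2(δ/d)² = 2 × (2.926 / 0.4617)² = 80.33.
Round up to the next whole unit.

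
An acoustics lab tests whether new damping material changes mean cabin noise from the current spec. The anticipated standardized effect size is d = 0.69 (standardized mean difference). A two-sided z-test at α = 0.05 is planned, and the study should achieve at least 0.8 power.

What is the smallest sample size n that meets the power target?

For power 0.8 need Φ(δ − z_{0.025}) = 0.8, so δ = z_{0.025} + z_{0.20} = 1.960 + 0.842 = 2.802.
(The Φ(−δ − z_{α/2}) term is vanishingly small for δ > 0 and is dropped in the standard sample-size formula.)
δ = d·√n ⇒ n = (δ/d)² = (2.802 / 0.69)² = 16.49.
Round up to the next whole unit.

n = 17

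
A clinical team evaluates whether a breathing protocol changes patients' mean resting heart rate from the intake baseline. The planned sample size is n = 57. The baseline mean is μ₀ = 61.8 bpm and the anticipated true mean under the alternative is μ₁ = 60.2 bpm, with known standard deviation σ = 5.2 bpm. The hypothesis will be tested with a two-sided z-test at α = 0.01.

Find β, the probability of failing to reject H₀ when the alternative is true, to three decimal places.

β ≈ 0.600

Standardized effect: d = |μ₁ − μ₀| / σ = |60.2 − 61.8| / 5.2 = 0.3077
Noncentrality parameter: δ = d·√n = 0.3077 × √57 = 2.3230
Critical value for a two-sided test at α = 0.01: z_{α/2} = 2.576.
Power = Φ(δ − 2.576) + Φ(−δ − 2.576) = Φ(-0.253) + Φ(-4.899) = 0.4002 + 0.0000 = 0.4002.
Type II error: β = 1 − power = 1 − 0.4002 = 0.5998.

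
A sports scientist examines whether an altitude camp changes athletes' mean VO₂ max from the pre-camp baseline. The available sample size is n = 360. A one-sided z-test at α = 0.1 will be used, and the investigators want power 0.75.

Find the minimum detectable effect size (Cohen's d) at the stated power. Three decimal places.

Required noncentrality: δ = z_{0.1} + z_{0.25} = 1.282 + 0.674 = 1.956.
δ = d·√n ⇒ d = δ/√n = 1.956/√360 = 0.1031.

d ≈ 0.103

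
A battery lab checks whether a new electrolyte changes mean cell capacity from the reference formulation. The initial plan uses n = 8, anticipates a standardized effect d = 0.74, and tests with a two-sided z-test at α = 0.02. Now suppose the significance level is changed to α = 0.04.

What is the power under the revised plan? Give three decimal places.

δ = d·√n = 0.74 × √8 = 2.0930 (unchanged). New critical value: z_{0.02} = 2.054.
Revised power = Φ(δ − 2.054) + Φ(−δ − 2.054) = Φ(0.039) + Φ(-4.147) = 0.5157 + 0.0000 = 0.5157.

Power ≈ 0.516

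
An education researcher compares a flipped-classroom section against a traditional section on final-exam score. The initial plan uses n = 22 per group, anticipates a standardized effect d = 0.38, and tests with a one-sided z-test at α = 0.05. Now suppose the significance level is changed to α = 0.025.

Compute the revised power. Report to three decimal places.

δ = d·√(n/2) = 0.38 × √(22/2) = 1.2603 (unchanged). New critical value: z_{0.025} = 1.960.
Revised power = P(Z > 1.960 − δ) = Φ(-0.700) = 0.2421.

Power ≈ 0.242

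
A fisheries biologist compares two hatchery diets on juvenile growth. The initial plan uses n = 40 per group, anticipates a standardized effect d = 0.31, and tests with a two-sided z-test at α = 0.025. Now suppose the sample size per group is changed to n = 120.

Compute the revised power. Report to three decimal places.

With n = 120 per group: δ = d·√(n/2) = 0.31 × √(120/2) = 2.4012. Critical value z_{0.0125} = 2.241.
Revised power = Φ(δ − 2.241) + Φ(−δ − 2.241) = Φ(0.160) + Φ(-4.643) = 0.5635 + 0.0000 = 0.5635.

Power ≈ 0.564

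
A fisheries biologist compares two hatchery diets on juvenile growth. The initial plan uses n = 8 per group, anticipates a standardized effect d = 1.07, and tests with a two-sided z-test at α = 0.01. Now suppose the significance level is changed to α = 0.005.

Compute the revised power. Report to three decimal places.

δ = d·√(n/2) = 1.07 × √(8/2) = 2.1400 (unchanged). New critical value: z_{0.0025} = 2.807.
Revised power = Φ(δ − 2.807) + Φ(−δ − 2.807) = Φ(-0.667) + Φ(-4.947) = 0.2524 + 0.0000 = 0.2524.

Power ≈ 0.252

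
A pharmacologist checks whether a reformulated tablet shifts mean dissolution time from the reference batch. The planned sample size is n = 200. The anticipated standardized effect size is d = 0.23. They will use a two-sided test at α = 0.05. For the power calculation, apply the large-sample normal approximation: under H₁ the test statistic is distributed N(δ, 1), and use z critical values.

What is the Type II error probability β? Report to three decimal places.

Noncentrality parameter: δ = d·√n = 0.23 × √200 = 3.2527
Critical value for a two-sided test at α = 0.05: z_{α/2} = 1.960.
Power = Φ(δ − 1.960) + Φ(−δ − 1.960) = Φ(1.293) + Φ(-5.213) = 0.9019 + 0.0000 = 0.9019.
Type II error: β = 1 − power = 1 − 0.9019 = 0.0981.

β ≈ 0.098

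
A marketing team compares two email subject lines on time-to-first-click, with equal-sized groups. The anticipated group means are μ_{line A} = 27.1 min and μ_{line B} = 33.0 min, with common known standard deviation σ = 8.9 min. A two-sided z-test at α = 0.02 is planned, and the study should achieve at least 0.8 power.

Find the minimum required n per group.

Standardized effect: d = |μ_{line A} − μ_{line B}| / σ = |27.1 − 33.0| / 8.9 = 0.6629
For power 0.8 need Φ(δ − z_{0.01}) = 0.8, so δ = z_{0.01} + z_{0.20} = 2.326 + 0.842 = 3.168.
(Ignoring the negligible lower-tail rejection probability gives the usual closed-form inversion.)
δ = d·√(n/2) ⇒ n = 2(δ/d)² = 2 × (3.168 / 0.6629)² = 45.67.
Round up to the next whole unit.

n = 46 per group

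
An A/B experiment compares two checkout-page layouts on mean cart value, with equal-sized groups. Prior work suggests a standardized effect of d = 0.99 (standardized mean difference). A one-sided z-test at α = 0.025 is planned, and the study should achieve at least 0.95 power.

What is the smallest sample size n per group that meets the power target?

n = 27 per group

Set Φ(δ − 1.960) = 0.95; then δ − 1.960 = Φ⁻¹(0.95) = 1.645, giving δ = 3.605.
δ = d·√(n/2) ⇒ n = 2(δ/d)² = 2 × (3.605 / 0.99)² = 26.52.
Round up to the next whole unit.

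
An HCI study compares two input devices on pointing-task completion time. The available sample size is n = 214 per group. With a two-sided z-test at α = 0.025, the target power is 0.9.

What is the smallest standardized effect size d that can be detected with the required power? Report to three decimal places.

d ≈ 0.341

Required noncentrality: δ = z_{0.0125} + z_{0.10} = 2.241 + 1.282 = 3.523.
(Lower-tail contribution to power is negligible for δ > 0.)
δ = d·√(n/2) ⇒ d = δ/√(n/2) = 3.523/√(214/2) = 0.3406.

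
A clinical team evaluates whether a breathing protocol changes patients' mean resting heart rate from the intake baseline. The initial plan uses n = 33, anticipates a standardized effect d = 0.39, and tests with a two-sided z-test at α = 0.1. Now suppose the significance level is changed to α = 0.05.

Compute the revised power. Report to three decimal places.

Power ≈ 0.610

δ = d·√n = 0.39 × √33 = 2.2404 (unchanged). New critical value: z_{0.025} = 1.960.
Revised power = Φ(δ − 1.960) + Φ(−δ − 1.960) = Φ(0.280) + Φ(-4.200) = 0.6104 + 0.0000 = 0.6104.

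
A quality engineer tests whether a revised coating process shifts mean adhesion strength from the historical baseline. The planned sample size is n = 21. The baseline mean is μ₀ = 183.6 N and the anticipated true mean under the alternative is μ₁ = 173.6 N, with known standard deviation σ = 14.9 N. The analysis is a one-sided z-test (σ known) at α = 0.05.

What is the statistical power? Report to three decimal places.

Standardized effect: d = |μ₁ − μ₀| / σ = |173.6 − 183.6| / 14.9 = 0.6711
Noncentrality parameter: δ = d·√n = 0.6711 × √21 = 3.0756
One-sided α = 0.05 → critical value z_{0.05} = 1.645.
Power = P(Z > 1.645 − δ) = Φ(1.431) = 0.9237.

Power ≈ 0.924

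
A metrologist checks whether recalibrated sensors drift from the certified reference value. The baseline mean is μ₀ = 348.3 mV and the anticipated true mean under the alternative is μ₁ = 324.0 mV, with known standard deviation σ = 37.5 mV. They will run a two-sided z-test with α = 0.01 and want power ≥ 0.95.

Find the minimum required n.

Standardized effect: d = |μ₁ − μ₀| / σ = |324.0 − 348.3| / 37.5 = 0.6480
Set Φ(δ − 2.576) = 0.95; then δ − 2.576 = Φ⁻¹(0.95) = 1.645, giving δ = 4.221.
(Ignoring the negligible lower-tail rejection probability gives the usual closed-form inversion.)
δ = d·√n ⇒ n = (δ/d)² = (4.221 / 0.6480)² = 42.42.
Rounding up, n = 43.

n = 43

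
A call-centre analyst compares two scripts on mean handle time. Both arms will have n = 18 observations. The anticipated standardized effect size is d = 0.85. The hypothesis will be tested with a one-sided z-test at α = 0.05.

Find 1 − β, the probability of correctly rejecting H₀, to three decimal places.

Power ≈ 0.817

Noncentrality parameter: δ = d·√(n/2) = 0.85 × √(18/2) = 2.5500
Critical value for a one-sided test at α = 0.05: z_α = 1.645.
Power = P(Z > 1.645 − δ) = Φ(0.905) = 0.8173.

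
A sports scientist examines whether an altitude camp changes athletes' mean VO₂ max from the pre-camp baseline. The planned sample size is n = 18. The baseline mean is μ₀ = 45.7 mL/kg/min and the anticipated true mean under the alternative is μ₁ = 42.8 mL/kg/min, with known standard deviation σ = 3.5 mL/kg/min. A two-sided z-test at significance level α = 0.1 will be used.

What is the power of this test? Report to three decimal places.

Standardized effect: d = |μ₁ − μ₀| / σ = |42.8 − 45.7| / 3.5 = 0.8286
Noncentrality parameter: λ = d·√n = 0.8286 × √18 = 3.5153
Two-sided α = 0.1 → critical value z_{0.05} = 1.645.
Power = Φ(λ − 1.645) + Φ(−λ − 1.645) = Φ(1.870) + Φ(-5.160) = 0.9693 + 0.0000 = 0.9693.

Power ≈ 0.969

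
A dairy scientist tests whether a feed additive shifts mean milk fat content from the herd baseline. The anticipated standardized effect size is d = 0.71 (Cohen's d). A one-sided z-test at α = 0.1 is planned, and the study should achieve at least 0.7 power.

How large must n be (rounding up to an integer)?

Set Φ(δ − 1.282) = 0.7; then δ − 1.282 = Φ⁻¹(0.7) = 0.524, giving δ = 1.806.
δ = d·√n ⇒ n = (δ/d)² = (1.806 / 0.71)² = 6.47.
Rounding up, n = 7.

n = 7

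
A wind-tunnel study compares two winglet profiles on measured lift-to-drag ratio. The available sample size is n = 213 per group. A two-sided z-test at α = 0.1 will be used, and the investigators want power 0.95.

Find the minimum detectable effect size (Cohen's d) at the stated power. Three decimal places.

Need Φ(δ − 1.645) = 0.95, so δ = 1.645 + 1.645 = 3.290.
(Lower-tail contribution to power is negligible for δ > 0.)
δ = d·√(n/2) ⇒ d = δ/√(n/2) = 3.290/√(213/2) = 0.3188.

d ≈ 0.319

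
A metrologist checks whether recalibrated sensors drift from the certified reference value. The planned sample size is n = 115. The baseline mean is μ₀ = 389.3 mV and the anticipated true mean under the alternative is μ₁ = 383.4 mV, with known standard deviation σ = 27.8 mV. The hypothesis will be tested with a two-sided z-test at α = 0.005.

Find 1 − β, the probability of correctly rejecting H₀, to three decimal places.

Power ≈ 0.298

Standardized effect: d = |μ₁ − μ₀| / σ = |383.4 − 389.3| / 27.8 = 0.2122
Noncentrality parameter: λ = d·√n = 0.2122 × √115 = 2.2759
Critical value for a two-sided test at α = 0.005: z_{α/2} = 2.807.
Power = Φ(λ − 2.807) + Φ(−λ − 2.807) = Φ(-0.531) + Φ(-5.083) = 0.2977 + 0.0000 = 0.2977.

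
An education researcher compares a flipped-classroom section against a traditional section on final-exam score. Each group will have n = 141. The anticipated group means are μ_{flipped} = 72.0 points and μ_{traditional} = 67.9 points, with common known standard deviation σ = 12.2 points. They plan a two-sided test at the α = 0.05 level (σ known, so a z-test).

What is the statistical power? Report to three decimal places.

Power ≈ 0.806

Standardized effect: d = |μ_{flipped} − μ_{traditional}| / σ = |72.0 − 67.9| / 12.2 = 0.3361
Noncentrality parameter: δ = d·√(n/2) = 0.3361 × √(141/2) = 2.8218
Critical value for a two-sided test at α = 0.05: z_{α/2} = 1.960.
Power = Φ(δ − 1.960) + Φ(−δ − 1.960) = Φ(0.862) + Φ(-4.782) = 0.8056 + 0.0000 = 0.8056.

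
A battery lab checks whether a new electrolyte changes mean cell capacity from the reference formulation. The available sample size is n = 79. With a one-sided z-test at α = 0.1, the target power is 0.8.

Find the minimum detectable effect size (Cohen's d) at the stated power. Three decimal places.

Required noncentrality: δ = z_{0.1} + z_{0.20} = 1.282 + 0.842 = 2.123.
δ = d·√n ⇒ d = δ/√n = 2.123/√79 = 0.2389.

d ≈ 0.239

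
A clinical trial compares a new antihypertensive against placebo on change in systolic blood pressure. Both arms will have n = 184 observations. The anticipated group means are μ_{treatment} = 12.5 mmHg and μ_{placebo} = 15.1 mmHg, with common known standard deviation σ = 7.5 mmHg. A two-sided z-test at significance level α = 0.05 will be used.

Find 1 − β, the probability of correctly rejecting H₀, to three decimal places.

Power ≈ 0.914

Standardized effect: d = |μ_{treatment} − μ_{placebo}| / σ = |12.5 − 15.1| / 7.5 = 0.3467
Noncentrality parameter: δ = d·√(n/2) = 0.3467 × √(184/2) = 3.3251
Critical value for a two-sided test at α = 0.05: z_{α/2} = 1.960.
Power = Φ(δ − 1.960) + Φ(−δ − 1.960) = Φ(1.365) + Φ(-5.285) = 0.9139 + 0.0000 = 0.9139.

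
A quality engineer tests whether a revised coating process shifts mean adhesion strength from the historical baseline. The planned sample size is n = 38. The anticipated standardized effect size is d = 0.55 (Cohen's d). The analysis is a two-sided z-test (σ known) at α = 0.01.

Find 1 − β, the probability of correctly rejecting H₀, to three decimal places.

Noncentrality parameter: δ = d·√n = 0.55 × √38 = 3.3904
Critical value for a two-sided test at α = 0.01: z_{α/2} = 2.576.
Power = Φ(δ − 2.576) + Φ(−δ − 2.576) = Φ(0.815) + Φ(-5.966) = 0.7923 + 0.0000 = 0.7923.

Power ≈ 0.792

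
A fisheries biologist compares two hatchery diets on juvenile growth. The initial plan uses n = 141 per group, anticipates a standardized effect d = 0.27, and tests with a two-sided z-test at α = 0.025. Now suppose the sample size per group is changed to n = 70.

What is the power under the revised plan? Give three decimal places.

Power ≈ 0.260

With n = 70 per group: δ = d·√(n/2) = 0.27 × √(70/2) = 1.5973. Critical value z_{0.0125} = 2.241.
Revised power = Φ(δ − 2.241) + Φ(−δ − 2.241) = Φ(-0.644) + Φ(-3.839) = 0.2598 + 0.0001 = 0.2598.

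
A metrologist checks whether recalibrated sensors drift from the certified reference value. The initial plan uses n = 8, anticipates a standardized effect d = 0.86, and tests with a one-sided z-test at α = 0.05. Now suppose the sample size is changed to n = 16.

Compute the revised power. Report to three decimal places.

With n = 16: δ = d·√n = 0.86 × √16 = 3.4400. Critical value z_{0.05} = 1.645.
Revised power = P(Z > 1.645 − δ) = Φ(1.795) = 0.9637.

Power ≈ 0.964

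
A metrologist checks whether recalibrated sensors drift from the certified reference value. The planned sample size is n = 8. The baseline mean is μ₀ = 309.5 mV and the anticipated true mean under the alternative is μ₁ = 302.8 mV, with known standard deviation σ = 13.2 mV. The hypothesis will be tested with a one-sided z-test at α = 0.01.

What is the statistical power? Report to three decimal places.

Standardized effect: d = |μ₁ − μ₀| / σ = |302.8 − 309.5| / 13.2 = 0.5076
Noncentrality parameter: δ = d·√n = 0.5076 × √8 = 1.4356
One-sided α = 0.01 → critical value z_{0.01} = 2.326.
Power = Φ(δ − 2.326) = Φ(-0.891) = 0.1865.

Power ≈ 0.187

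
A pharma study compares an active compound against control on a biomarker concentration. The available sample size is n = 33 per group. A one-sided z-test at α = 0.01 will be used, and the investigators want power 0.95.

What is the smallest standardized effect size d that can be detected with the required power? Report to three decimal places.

Required noncentrality: δ = z_{0.01} + z_{0.05} = 2.326 + 1.645 = 3.971.
δ = d·√(n/2) ⇒ d = δ/√(n/2) = 3.971/√(33/2) = 0.9776.

d ≈ 0.978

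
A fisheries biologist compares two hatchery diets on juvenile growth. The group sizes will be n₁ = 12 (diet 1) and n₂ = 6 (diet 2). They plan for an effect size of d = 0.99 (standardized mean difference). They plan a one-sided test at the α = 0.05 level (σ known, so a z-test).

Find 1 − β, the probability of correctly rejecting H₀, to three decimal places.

Noncentrality parameter: λ = d / √(1/n₁ + 1/n₂) = 0.99 / √(1/12 + 1/6) = 1.9800
Critical value for a one-sided test at α = 0.05: z_α = 1.645.
Power = Φ(λ − 1.645) = Φ(0.335) = 0.6312.

Power ≈ 0.631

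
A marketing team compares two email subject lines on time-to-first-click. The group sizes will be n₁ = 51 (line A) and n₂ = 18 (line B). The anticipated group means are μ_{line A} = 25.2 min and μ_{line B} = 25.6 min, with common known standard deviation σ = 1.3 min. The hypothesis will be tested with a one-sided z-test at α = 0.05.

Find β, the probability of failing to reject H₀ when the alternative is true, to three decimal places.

β ≈ 0.699

Standardized effect: d = |μ_{line A} − μ_{line B}| / σ = |25.2 − 25.6| / 1.3 = 0.3077
Noncentrality parameter: δ = d / √(1/n₁ + 1/n₂) = 0.3077 / √(1/51 + 1/18) = 1.1223
Critical value for a one-sided test at α = 0.05: z_α = 1.645.
Power = Φ(δ − 1.645) = Φ(-0.523) = 0.3006.
Type II error: β = 1 − power = 1 − 0.3006 = 0.6994.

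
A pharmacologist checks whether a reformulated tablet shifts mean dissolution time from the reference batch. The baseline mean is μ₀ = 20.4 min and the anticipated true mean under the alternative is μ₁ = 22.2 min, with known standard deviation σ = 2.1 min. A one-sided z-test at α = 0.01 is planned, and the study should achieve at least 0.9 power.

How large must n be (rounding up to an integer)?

n = 18

Standardized effect: d = |μ₁ − μ₀| / σ = |22.2 − 20.4| / 2.1 = 0.8571
For power 0.9 need Φ(δ − z_{0.01}) = 0.9, so δ = z_{0.01} + z_{0.10} = 2.326 + 1.282 = 3.608.
δ = d·√n ⇒ n = (δ/d)² = (3.608 / 0.8571)² = 17.72.
Round up to the next whole unit.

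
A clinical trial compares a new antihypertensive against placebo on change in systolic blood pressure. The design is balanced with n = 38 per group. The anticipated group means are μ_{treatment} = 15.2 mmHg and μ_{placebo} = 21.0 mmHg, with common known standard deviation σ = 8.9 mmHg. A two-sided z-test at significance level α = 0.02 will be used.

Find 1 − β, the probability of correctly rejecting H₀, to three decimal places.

Power ≈ 0.696

Standardized effect: d = |μ_{treatment} − μ_{placebo}| / σ = |15.2 − 21.0| / 8.9 = 0.6517
Noncentrality parameter: δ = d·√(n/2) = 0.6517 × √(38/2) = 2.8406
Critical value for a two-sided test at α = 0.02: z_{α/2} = 2.326.
Power = Φ(δ − 2.326) + Φ(−δ − 2.326) = Φ(0.514) + Φ(-5.167) = 0.6965 + 0.0000 = 0.6965.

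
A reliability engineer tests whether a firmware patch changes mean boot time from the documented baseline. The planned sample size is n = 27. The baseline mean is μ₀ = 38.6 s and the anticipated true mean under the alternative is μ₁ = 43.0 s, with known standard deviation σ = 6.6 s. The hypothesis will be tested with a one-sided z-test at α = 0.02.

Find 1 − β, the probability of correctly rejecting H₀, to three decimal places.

Power ≈ 0.921

Standardized effect: d = |μ₁ − μ₀| / σ = |43.0 − 38.6| / 6.6 = 0.6667
Noncentrality parameter: δ = d·√n = 0.6667 × √27 = 3.4641
Critical value for a one-sided test at α = 0.02: z_α = 2.054.
Power = Φ(δ − 2.054) = Φ(1.410) = 0.9208.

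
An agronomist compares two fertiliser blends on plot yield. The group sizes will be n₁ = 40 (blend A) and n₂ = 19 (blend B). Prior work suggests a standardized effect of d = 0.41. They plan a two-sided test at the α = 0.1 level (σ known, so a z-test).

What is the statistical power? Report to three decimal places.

Power ≈ 0.432

Noncentrality parameter: δ = d / √(1/n₁ + 1/n₂) = 0.41 / √(1/40 + 1/19) = 1.4715
Critical value for a two-sided test at α = 0.1: z_{α/2} = 1.645.
Power = Φ(δ − 1.645) + Φ(−δ − 1.645) = Φ(-0.173) + Φ(-3.116) = 0.4312 + 0.0009 = 0.4321.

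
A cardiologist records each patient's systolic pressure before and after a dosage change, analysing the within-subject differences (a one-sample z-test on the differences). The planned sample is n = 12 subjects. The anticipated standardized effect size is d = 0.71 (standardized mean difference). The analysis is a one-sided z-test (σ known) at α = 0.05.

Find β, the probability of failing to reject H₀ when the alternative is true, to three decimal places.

β ≈ 0.208

Noncentrality parameter: δ = d·√n = 0.71 × √12 = 2.4595
Critical value for a one-sided test at α = 0.05: z_α = 1.645.
Power = Φ(δ − 1.645) = Φ(0.815) = 0.7924.
Type II error: β = 1 − power = 1 − 0.7924 = 0.2076.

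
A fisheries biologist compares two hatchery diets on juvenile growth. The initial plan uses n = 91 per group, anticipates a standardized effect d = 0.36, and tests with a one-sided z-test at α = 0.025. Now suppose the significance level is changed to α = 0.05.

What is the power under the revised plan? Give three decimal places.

δ = d·√(n/2) = 0.36 × √(91/2) = 2.4283 (unchanged). New critical value: z_{0.05} = 1.645.
Revised power = P(Z > 1.645 − δ) = Φ(0.783) = 0.7833.

Power ≈ 0.783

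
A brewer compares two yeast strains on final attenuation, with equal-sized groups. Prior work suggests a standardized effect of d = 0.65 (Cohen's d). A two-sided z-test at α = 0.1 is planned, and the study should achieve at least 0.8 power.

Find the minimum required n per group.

Set Φ(δ − 1.645) = 0.8; then δ − 1.645 = Φ⁻¹(0.8) = 0.842, giving δ = 2.486.
(For δ > 0 the lower-tail rejection region contributes negligibly to power, so the one-term inversion is standard.)
δ = d·√(n/2) ⇒ n = 2(δ/d)² = 2 × (2.486 / 0.65)² = 29.27.
Round up to the next whole unit.

n = 30 per group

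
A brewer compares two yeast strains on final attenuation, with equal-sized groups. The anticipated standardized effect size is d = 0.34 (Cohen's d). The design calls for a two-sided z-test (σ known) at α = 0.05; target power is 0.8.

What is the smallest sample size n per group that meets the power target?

Set Φ(δ − 1.960) = 0.8; then δ − 1.960 = Φ⁻¹(0.8) = 0.842, giving δ = 2.802.
(Ignoring the negligible lower-tail rejection probability gives the usual closed-form inversion.)
δ = d·√(n/2) ⇒ n = 2(δ/d)² = 2 × (2.802 / 0.34)² = 135.79.
Rounding up, n = 136 per group.

n = 136 per group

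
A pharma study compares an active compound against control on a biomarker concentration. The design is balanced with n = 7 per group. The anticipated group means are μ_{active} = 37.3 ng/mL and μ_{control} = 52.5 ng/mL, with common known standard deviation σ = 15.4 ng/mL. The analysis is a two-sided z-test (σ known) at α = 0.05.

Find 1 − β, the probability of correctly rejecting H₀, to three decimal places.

Standardized effect: d = |μ_{active} − μ_{control}| / σ = |37.3 − 52.5| / 15.4 = 0.9870
Noncentrality parameter: δ = d·√(n/2) = 0.9870 × √(7/2) = 1.8465
Two-sided α = 0.05 → critical value z_{0.025} = 1.960.
Power = Φ(δ − 1.960) + Φ(−δ − 1.960) = Φ(-0.113) + Φ(-3.806) = 0.4548 + 0.0001 = 0.4549.

Power ≈ 0.455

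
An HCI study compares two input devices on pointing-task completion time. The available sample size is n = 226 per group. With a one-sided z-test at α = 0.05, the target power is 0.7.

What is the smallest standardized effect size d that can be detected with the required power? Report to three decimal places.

Need Φ(δ − 1.645) = 0.7, so δ = 1.645 + 0.524 = 2.169.
δ = d·√(n/2) ⇒ d = δ/√(n/2) = 2.169/√(226/2) = 0.2041.

d ≈ 0.204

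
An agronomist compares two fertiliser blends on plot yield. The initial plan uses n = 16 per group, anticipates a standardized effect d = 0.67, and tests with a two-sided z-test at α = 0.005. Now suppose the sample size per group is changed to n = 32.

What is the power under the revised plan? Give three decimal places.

Power ≈ 0.449

With n = 32 per group: δ = d·√(n/2) = 0.67 × √(32/2) = 2.6800. Critical value z_{0.0025} = 2.807.
Revised power = Φ(δ − 2.807) + Φ(−δ − 2.807) = Φ(-0.127) + Φ(-5.487) = 0.4495 + 0.0000 = 0.4495.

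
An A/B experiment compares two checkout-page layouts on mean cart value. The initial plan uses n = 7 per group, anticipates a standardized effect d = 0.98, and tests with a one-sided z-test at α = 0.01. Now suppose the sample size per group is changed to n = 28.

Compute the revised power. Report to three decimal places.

With n = 28 per group: δ = d·√(n/2) = 0.98 × √(28/2) = 3.6668. Critical value z_{0.01} = 2.326.
Revised power = Φ(δ − 2.326) = Φ(1.340) = 0.9100.

Power ≈ 0.910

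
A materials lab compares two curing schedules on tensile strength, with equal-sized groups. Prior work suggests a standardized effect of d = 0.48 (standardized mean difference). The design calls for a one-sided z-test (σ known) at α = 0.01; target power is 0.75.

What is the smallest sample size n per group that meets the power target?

n = 79 per group

Set Φ(δ − 2.326) = 0.75; then δ − 2.326 = Φ⁻¹(0.75) = 0.674, giving δ = 3.001.
δ = d·√(n/2) ⇒ n = 2(δ/d)² = 2 × (3.001 / 0.48)² = 78.17.
Round up to the next whole unit.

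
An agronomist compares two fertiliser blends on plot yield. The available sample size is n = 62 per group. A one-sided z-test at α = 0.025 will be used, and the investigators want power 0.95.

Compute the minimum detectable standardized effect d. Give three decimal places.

d ≈ 0.647

Required noncentrality: δ = z_{0.025} + z_{0.05} = 1.960 + 1.645 = 3.605.
δ = d·√(n/2) ⇒ d = δ/√(n/2) = 3.605/√(62/2) = 0.6474.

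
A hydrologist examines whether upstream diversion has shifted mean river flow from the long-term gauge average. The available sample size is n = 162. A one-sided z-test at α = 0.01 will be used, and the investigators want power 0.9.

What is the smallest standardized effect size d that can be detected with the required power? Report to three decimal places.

d ≈ 0.283

Need Φ(δ − 2.326) = 0.9, so δ = 2.326 + 1.282 = 3.608.
δ = d·√n ⇒ d = δ/√n = 3.608/√162 = 0.2835.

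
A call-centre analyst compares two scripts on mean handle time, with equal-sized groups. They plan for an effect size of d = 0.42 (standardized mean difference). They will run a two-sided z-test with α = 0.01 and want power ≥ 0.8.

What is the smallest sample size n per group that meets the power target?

For power 0.8 need Φ(δ − z_{0.005}) = 0.8, so δ = z_{0.005} + z_{0.20} = 2.576 + 0.842 = 3.417.
(Ignoring the negligible lower-tail rejection probability gives the usual closed-form inversion.)
δ = d·√(n/2) ⇒ n = 2(δ/d)² = 2 × (3.417 / 0.42)² = 132.41.
Rounding up, n = 133 per group.

n = 133 per group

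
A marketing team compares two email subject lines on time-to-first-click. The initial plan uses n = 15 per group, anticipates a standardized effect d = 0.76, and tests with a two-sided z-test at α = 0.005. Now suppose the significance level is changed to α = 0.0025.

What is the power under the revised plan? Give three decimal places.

Power ≈ 0.173

δ = d·√(n/2) = 0.76 × √(15/2) = 2.0813 (unchanged). New critical value: z_{0.0013} = 3.023.
Revised power = Φ(δ − 3.023) + Φ(−δ − 3.023) = Φ(-0.942) + Φ(-5.105) = 0.1731 + 0.0000 = 0.1731.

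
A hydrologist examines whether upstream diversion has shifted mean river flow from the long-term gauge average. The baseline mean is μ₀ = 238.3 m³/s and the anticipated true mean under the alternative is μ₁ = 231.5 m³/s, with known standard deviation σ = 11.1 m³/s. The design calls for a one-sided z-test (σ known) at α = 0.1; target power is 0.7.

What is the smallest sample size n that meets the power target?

Standardized effect: d = |μ₁ − μ₀| / σ = |231.5 − 238.3| / 11.1 = 0.6126
Set Φ(δ − 1.282) = 0.7; then δ − 1.282 = Φ⁻¹(0.7) = 0.524, giving δ = 1.806.
δ = d·√n ⇒ n = (δ/d)² = (1.806 / 0.6126)² = 8.69.
Rounding up, n = 9.

n = 9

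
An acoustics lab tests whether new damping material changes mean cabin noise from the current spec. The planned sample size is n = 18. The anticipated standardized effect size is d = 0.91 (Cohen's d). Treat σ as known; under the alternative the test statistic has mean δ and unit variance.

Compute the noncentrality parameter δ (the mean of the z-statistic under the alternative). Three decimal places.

δ ≈ 3.861

δ = d·√n = 0.91 × √18 = 3.8608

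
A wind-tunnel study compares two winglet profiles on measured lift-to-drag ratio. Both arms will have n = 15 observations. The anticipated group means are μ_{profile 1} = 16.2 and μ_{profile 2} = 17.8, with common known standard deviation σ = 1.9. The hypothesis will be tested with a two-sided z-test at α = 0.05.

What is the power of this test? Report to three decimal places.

Power ≈ 0.635

Standardized effect: d = |μ_{profile 1} − μ_{profile 2}| / σ = |16.2 − 17.8| / 1.9 = 0.8421
Noncentrality parameter: λ = d·√(n/2) = 0.8421 × √(15/2) = 2.3062
Critical value for a two-sided test at α = 0.05: z_{α/2} = 1.960.
Power = Φ(λ − 1.960) + Φ(−λ − 1.960) = Φ(0.346) + Φ(-4.266) = 0.6354 + 0.0000 = 0.6354.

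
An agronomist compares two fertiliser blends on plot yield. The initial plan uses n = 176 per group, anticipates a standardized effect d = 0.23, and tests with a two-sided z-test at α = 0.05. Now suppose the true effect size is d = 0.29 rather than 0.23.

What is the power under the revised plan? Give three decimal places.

Power ≈ 0.777

With d = 0.29: δ = d·√(n/2) = 0.29 × √(176/2) = 2.7204. Critical value z_{0.025} = 1.960.
Revised power = Φ(δ − 1.960) + Φ(−δ − 1.960) = Φ(0.760) + Φ(-4.680) = 0.7765 + 0.0000 = 0.7765.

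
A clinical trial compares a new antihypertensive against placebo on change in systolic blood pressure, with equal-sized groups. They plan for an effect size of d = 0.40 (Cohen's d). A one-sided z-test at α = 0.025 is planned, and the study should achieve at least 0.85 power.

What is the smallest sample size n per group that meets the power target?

n = 113 per group

Set Φ(δ − 1.960) = 0.85; then δ − 1.960 = Φ⁻¹(0.85) = 1.036, giving δ = 2.996.
δ = d·√(n/2) ⇒ n = 2(δ/d)² = 2 × (2.996 / 0.40)² = 112.23.
Round up to the next whole unit.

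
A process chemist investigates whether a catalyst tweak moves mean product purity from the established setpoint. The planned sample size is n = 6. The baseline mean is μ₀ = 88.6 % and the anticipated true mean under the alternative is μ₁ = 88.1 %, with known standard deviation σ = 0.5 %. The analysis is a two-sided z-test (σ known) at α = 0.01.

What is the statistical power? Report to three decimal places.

Power ≈ 0.450

Standardized effect: d = |μ₁ − μ₀| / σ = |88.1 − 88.6| / 0.5 = 1.0000
Noncentrality parameter: δ = d·√n = 1.0000 × √6 = 2.4495
Two-sided α = 0.01 → critical value z_{0.005} = 2.576.
Power = Φ(δ − 2.576) + Φ(−δ − 2.576) = Φ(-0.126) + Φ(-5.025) = 0.4497 + 0.0000 = 0.4497.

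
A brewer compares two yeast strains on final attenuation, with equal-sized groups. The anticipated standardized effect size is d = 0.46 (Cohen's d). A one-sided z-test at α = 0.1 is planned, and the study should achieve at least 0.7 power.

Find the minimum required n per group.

n = 31 per group

For power 0.7 need Φ(δ − z_{0.1}) = 0.7, so δ = z_{0.1} + z_{0.30} = 1.282 + 0.524 = 1.806.
δ = d·√(n/2) ⇒ n = 2(δ/d)² = 2 × (1.806 / 0.46)² = 30.83.
Rounding up, n = 31 per group.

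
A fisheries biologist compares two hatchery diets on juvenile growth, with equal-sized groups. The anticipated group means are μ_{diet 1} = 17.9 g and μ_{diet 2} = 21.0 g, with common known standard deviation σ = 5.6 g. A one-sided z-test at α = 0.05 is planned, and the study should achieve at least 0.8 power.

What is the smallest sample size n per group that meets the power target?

Standardized effect: d = |μ_{diet 1} − μ_{diet 2}| / σ = |17.9 − 21.0| / 5.6 = 0.5536
For power 0.8 need Φ(δ − z_{0.05}) = 0.8, so δ = z_{0.05} + z_{0.20} = 1.645 + 0.842 = 2.486.
δ = d·√(n/2) ⇒ n = 2(δ/d)² = 2 × (2.486 / 0.5536)² = 40.35.
Round up to the next whole unit.

n = 41 per group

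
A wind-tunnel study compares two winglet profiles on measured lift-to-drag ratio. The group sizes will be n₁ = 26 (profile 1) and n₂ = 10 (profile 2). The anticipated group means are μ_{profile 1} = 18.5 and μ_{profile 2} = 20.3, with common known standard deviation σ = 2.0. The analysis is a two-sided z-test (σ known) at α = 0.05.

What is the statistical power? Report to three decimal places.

Standardized effect: d = |μ_{profile 1} − μ_{profile 2}| / σ = |18.5 − 20.3| / 2.0 = 0.9000
Noncentrality parameter: δ = d / √(1/n₁ + 1/n₂) = 0.9000 / √(1/26 + 1/10) = 2.4187
Two-sided α = 0.05 → critical value z_{0.025} = 1.960.
Power = Φ(δ − 1.960) + Φ(−δ − 1.960) = Φ(0.459) + Φ(-4.379) = 0.6768 + 0.0000 = 0.6768.

Power ≈ 0.677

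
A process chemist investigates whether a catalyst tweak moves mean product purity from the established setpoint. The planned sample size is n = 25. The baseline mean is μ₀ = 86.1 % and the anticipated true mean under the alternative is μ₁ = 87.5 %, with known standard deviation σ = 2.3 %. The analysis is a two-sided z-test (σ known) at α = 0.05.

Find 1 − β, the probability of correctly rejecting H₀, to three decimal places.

Standardized effect: d = |μ₁ − μ₀| / σ = |87.5 − 86.1| / 2.3 = 0.6087
Noncentrality parameter: δ = d·√n = 0.6087 × √25 = 3.0435
Two-sided α = 0.05 → critical value z_{0.025} = 1.960.
Power = Φ(δ − 1.960) + Φ(−δ − 1.960) = Φ(1.084) + Φ(-5.003) = 0.8607 + 0.0000 = 0.8607.

Power ≈ 0.861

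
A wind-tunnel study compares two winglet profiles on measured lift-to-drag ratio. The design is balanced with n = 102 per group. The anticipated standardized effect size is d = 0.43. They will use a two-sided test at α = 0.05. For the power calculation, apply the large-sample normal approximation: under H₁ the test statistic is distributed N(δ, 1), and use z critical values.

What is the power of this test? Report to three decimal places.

Power ≈ 0.867

Noncentrality parameter: δ = d·√(n/2) = 0.43 × √(102/2) = 3.0708
Critical value for a two-sided test at α = 0.05: z_{α/2} = 1.960.
Power = Φ(δ − 1.960) + Φ(−δ − 1.960) = Φ(1.111) + Φ(-5.031) = 0.8667 + 0.0000 = 0.8667.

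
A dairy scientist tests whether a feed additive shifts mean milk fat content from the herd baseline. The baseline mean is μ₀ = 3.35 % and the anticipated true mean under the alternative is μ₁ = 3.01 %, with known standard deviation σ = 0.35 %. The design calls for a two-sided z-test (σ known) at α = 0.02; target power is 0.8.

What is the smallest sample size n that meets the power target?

Standardized effect: d = |μ₁ − μ₀| / σ = |3.01 − 3.35| / 0.35 = 0.9714
For power 0.8 need Φ(δ − z_{0.01}) = 0.8, so δ = z_{0.01} + z_{0.20} = 2.326 + 0.842 = 3.168.
(The Φ(−δ − z_{α/2}) term is vanishingly small for δ > 0 and is dropped in the standard sample-size formula.)
δ = d·√n ⇒ n = (δ/d)² = (3.168 / 0.9714)² = 10.64.
Rounding up, n = 11.

n = 11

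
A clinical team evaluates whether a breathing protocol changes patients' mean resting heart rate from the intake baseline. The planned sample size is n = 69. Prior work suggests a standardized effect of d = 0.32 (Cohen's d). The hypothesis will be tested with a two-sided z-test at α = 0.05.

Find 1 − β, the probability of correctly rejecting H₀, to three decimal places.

Noncentrality parameter: δ = d·√n = 0.32 × √69 = 2.6581
Two-sided α = 0.05 → critical value z_{0.025} = 1.960.
Power = Φ(δ − 1.960) + Φ(−δ − 1.960) = Φ(0.698) + Φ(-4.618) = 0.7575 + 0.0000 = 0.7575.

Power ≈ 0.757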